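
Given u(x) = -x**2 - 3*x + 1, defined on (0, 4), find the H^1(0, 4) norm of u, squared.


||u||_{H^1}^2 = 13672/15

The H^1 norm (squared) on an interval (0, L) is
  ||u||_{H^1}^2 = ∫_0^L u(x)^2 dx + ∫_0^L u'(x)^2 dx.
Compute u'(x) = -2*x - 3.
Then u(x)^2 = x**4 + 6*x**3 + 7*x**2 - 6*x + 1 and u'(x)^2 = 4*x**2 + 12*x + 9.
Integrate each monomial from 0 to 4 using ∫_0^4 c·x^n dx = c·4^(n+1)/(n+1):
  ∫_0^4 u(x)^2 dx = ∫_0^4 (x^4 + 6*x^3 + 7*x^2 - 6*x + 1) dx. Term by term:
    ∫_0^4 x^4 dx = 1024/5;  ∫_0^4 6*x^3 dx = 384;  ∫_0^4 7*x^2 dx = 448/3;
    ∫_0^4 -6*x dx = -48;  ∫_0^4 1 dx = 4.
  Sum: 1024/5 + 384 + 448/3 − 48 + 4 = 10412/15.
  ∫_0^4 u'(x)^2 dx = ∫_0^4 (4*x^2 + 12*x + 9) dx. Term by term:
    ∫_0^4 4*x^2 dx = 256/3;  ∫_0^4 12*x dx = 96;  ∫_0^4 9 dx = 36.
  Sum: 256/3 + 96 + 36 = 652/3.
Adding: ||u||_{H^1}^2 = 10412/15 + 652/3 = 13672/15.


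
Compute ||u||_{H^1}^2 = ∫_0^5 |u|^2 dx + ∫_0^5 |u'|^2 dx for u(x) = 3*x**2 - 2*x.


||u||_{H^1}^2 = 15410/3

The H^1 norm (squared) on an interval (0, L) is
  ||u||_{H^1}^2 = ∫_0^L u(x)^2 dx + ∫_0^L u'(x)^2 dx.
Compute u'(x) = 6*x - 2.
Then u(x)^2 = 9*x**4 - 12*x**3 + 4*x**2 and u'(x)^2 = 36*x**2 - 24*x + 4.
Integrate each monomial from 0 to 5 using ∫_0^5 c·x^n dx = c·5^(n+1)/(n+1):
  ∫_0^5 u(x)^2 dx = ∫_0^5 (9*x^4 - 12*x^3 + 4*x^2) dx. Term by term:
    ∫_0^5 9*x^4 dx = 5625;  ∫_0^5 -12*x^3 dx = -1875;  ∫_0^5 4*x^2 dx = 500/3.
  Sum: 5625 − 1875 + 500/3 = 11750/3.
  ∫_0^5 u'(x)^2 dx = ∫_0^5 (36*x^2 - 24*x + 4) dx. Term by term:
    ∫_0^5 36*x^2 dx = 1500;  ∫_0^5 -24*x dx = -300;  ∫_0^5 4 dx = 20.
  Sum: 1500 − 300 + 20 = 1220.
Adding: ||u||_{H^1}^2 = 11750/3 + 1220 = 15410/3.


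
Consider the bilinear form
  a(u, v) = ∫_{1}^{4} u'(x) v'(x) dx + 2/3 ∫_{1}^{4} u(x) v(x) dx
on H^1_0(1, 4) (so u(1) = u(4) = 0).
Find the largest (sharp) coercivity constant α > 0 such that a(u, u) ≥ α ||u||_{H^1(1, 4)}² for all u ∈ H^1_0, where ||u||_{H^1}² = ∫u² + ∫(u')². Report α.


α = (6 + π^2)/(9 + π^2)

Coercivity of a(·,·) on H^1_0(1, 4) means a(u, u) ≥ α ||u||_{H^1}² for every u ∈ H^1_0.
The interval has length L = 3, and Poincaré/coercivity depend only on L. Here a(u, u) = ∫(u')² + (2/3)·∫u².
Here 0 < c = 2/3 < 1. The condition a(u,u) ≥ α||u||_{H^1}² reads (1−α)∫(u')² ≥ (α−c)∫u². Any admissible α is ≤ 1 (rapidly oscillating u have ∫u²/∫(u')² → 0), and α = 1 would force 0 ≥ (1−c)∫u², impossible since c < 1; so 1−α > 0. By the sharp Poincaré inequality on H^1_0 of an interval of length L, ∫(u')² ≥ (π/L)²∫u² with equality for the first sine mode sin(π(x−x₀)/L) (x₀ the left endpoint), so the inequality holds for all u iff (1−α)(π/L)² ≥ α − c, i.e. α ≤ ((π/L)² + c)/((π/L)² + 1) = (1 + c(L/π)²)/(1 + (L/π)²). With (π/L)² = π^2/9 and c = 2/3, the largest admissible constant is α = ((π/L)² + c)/((π/L)² + 1).
Simplifying, α = (6 + π^2)/(9 + π^2).


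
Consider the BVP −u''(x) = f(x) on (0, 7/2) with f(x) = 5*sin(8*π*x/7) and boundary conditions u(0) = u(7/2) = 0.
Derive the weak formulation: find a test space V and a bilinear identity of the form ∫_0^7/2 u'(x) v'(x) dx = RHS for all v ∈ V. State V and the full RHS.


V = H^1_0(0, 7/2) (so v(0) = v(7/2) = 0); weak form: ∫_0^7/2 u'v' dx = ∫_0^7/2 (5*sin(8*π*x/7)) v dx for all v ∈ V.

Multiply both sides by a test function v and integrate from 0 to 7/2:
  ∫_0^7/2 −u''(x) v(x) dx = ∫_0^7/2 f(x) v(x) dx.
Integrate the LHS by parts once:
  ∫_0^7/2 −u'' v dx = −[u'(x) v(x)]_0^7/2 + ∫_0^7/2 u'(x) v'(x) dx.
Thus ∫_0^7/2 u'(x) v'(x) dx = ∫_0^7/2 f(x) v(x) dx + [u'(x) v(x)]_0^7/2.
Choose V so that boundary terms are either known or forced to vanish.
u is Dirichlet: u(0) = u(7/2) = 0. Let V = H^1_0(0, 7/2); then v(0) = v(7/2) = 0, and [u' v]_0^7/2 = 0.
Weak formulation: find u (satisfying any essential BC) such that ∫_0^7/2 u'(x) v'(x) dx = ∫_0^7/2 f v dx for all v ∈ V.
Substituting f(x) = 5*sin(8*π*x/7), the right-hand side is ∫_0^7/2 (5*sin(8*π*x/7)) v dx.


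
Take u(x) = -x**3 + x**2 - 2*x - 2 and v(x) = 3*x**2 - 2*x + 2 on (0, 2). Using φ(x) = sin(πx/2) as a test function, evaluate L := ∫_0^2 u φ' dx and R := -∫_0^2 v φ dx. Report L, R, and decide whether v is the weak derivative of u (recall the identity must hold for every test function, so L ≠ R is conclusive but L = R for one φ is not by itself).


LHS = -96/π^3 + 24/π, RHS = -24/π + 96/π^3. No, v is not the weak derivative of u.

u(x) = -x**3 + x**2 - 2*x - 2, classical derivative u'(x) = -3*x**2 + 2*x - 2.
φ(x) = sin(πx/2), so φ'(x) = π*cos(π*x/2)/2.
Note φ(0) = φ(2) = 0, so the boundary term u·φ vanishes.
LHS = ∫_0^2 u(x) φ'(x) dx = ∫_0^2 (-π*x^3*cos(π*x/2)/2 + π*x^2*cos(π*x/2)/2 - π*x*cos(π*x/2) - π*cos(π*x/2)) dx. Term by term:
  ∫_0^2 -π*cos(π*x/2) dx = 0;  ∫_0^2 π*x^2*cos(π*x/2)/2 dx = -8/π;  ∫_0^2 -π*x*cos(π*x/2) dx = 8/π;
  ∫_0^2 -π*x^3*cos(π*x/2)/2 dx = -96/π^3 + 24/π.
Sum: 0 − 8/π + 8/π + -96/π^3 + 24/π = -96/π^3 + 24/π.
So LHS = -96/π^3 + 24/π.
∫_0^2 v(x) φ(x) dx = ∫_0^2 (3*x^2*sin(π*x/2) - 2*x*sin(π*x/2) + 2*sin(π*x/2)) dx. Term by term:
  ∫_0^2 2*sin(π*x/2) dx = 8/π;  ∫_0^2 -2*x*sin(π*x/2) dx = -8/π;  ∫_0^2 3*x^2*sin(π*x/2) dx = -96/π^3 + 24/π.
Sum: 8/π − 8/π + -96/π^3 + 24/π = -96/π^3 + 24/π.
So RHS = -∫_0^2 v(x) φ(x) dx = -24/π + 96/π^3.
LHS − RHS = -192/π^3 + 48/π ≠ 0, so the identity fails.
(For a valid weak derivative the identity must hold for EVERY test function, in particular this one. The failure shows v is NOT the weak derivative of u.)
Correct weak derivative would be u'(x) = -3*x**2 + 2*x - 2.


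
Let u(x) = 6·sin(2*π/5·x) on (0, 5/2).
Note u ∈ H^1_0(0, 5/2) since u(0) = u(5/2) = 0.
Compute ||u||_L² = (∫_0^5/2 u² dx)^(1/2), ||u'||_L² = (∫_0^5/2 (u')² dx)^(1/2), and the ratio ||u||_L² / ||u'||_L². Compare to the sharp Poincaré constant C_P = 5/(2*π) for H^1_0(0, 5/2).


||u||_L² / ||u'||_L² = 5/(2*π) = C_P.

u(x) = 6·sin(2*π/5·x), so u'(x) = 12*π*cos(2*π*x/5)/5.
Writing u(x) = A·sin(kπx/L) with A = 6 and k = 1, use ∫_0^L sin²(kπx/L) dx = L/2 and ∫_0^L cos²(kπx/L) dx = L/2.
u² = 36·sin²(2*π/5·x) and (u')² = 144*π^2/25·cos²(2*π/5·x), and each of sin², cos² integrates to L/2 = 5/4 over (0, 5/2).
∫_0^5/2 u² dx = 45, so ||u||_L² = 3*sqrt(5).
∫_0^5/2 (u')² dx = 36*π^2/5, so ||u'||_L² = 6*sqrt(5)*π/5.
Ratio ||u||_L² / ||u'||_L² = 5/(2*π).
Sharp Poincaré constant on H^1_0(0, 5/2) is C_P = L/π = 5/(2*π), achieved by sin(2*π/5·x).
This is the k = 1 eigenfunction (up to amplitude), so the ratio equals the sharp Poincaré constant exactly.


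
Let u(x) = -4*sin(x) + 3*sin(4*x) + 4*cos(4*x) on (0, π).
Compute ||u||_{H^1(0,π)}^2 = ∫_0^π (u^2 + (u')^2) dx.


||u||_{H^1(0,π)}^2 = 1088/15 + 457*π/2

u'(x) = -16*sin(4*x) - 4*cos(x) + 12*cos(4*x).
Expand u² and (u')² and integrate term by term on (0, π), using: for integers n ≥ 1, ∫_0^π sin²(nx) dx = ∫_0^π cos²(nx) dx = π/2; for n ≠ n', ∫_0^π sin(nx)sin(n'x) dx = ∫_0^π cos(nx)cos(n'x) dx = 0; and by product-to-sum, ∫_0^π sin(nx)cos(n'x) dx = ½∫_0^π [sin((n+n')x) + sin((n−n')x)] dx, which is 0 when n+n' is even and 2n/(n²−n'²) when n+n' is odd (it need not vanish on (0, π)).
  u² squared terms: (-4)²·∫sin(x)² dx = 16·π/2 = 8*π;  (3)²·∫sin(4x)² dx = 9·π/2 = 9*π/2;  (4)²·∫cos(4x)² dx = 16·π/2 = 8*π.
  u² cross terms: 2·(-4)·(3)·∫sin(x)·sin(4x) dx = -24·(0) = 0;  2·(-4)·(4)·∫sin(x)·cos(4x) dx = -32·(-2/15) = 64/15;  2·(3)·(4)·∫sin(4x)·cos(4x) dx = 24·(0) = 0.
  So ∫_0^π u² dx = 8*π + 9*π/2 + 8*π + 0 + 64/15 + 0 = 64/15 + 41*π/2.
  (u')² squared terms: (-16)²·∫sin(4x)² dx = 256·π/2 = 128*π;  (-4)²·∫cos(x)² dx = 16·π/2 = 8*π;  (12)²·∫cos(4x)² dx = 144·π/2 = 72*π.
  (u')² cross terms: 2·(-16)·(-4)·∫sin(4x)·cos(x) dx = 128·(8/15) = 1024/15;  2·(-16)·(12)·∫sin(4x)·cos(4x) dx = -384·(0) = 0;  2·(-4)·(12)·∫cos(x)·cos(4x) dx = -96·(0) = 0.
  So ∫_0^π (u')² dx = 128*π + 8*π + 72*π + 1024/15 + 0 + 0 = 1024/15 + 208*π.
||u||_{H^1}^2 = (64/15 + 41*π/2) + (1024/15 + 208*π) = 1088/15 + 457*π/2.


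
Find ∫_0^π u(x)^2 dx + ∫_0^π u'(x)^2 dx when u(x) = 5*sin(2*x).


||u||_{H^1(0,π)}^2 = 125*π/2

u'(x) = 10*cos(2*x).
Expand u² and (u')² and integrate term by term on (0, π), using: for integers n ≥ 1, ∫_0^π sin²(nx) dx = ∫_0^π cos²(nx) dx = π/2; for n ≠ n', ∫_0^π sin(nx)sin(n'x) dx = ∫_0^π cos(nx)cos(n'x) dx = 0; and by product-to-sum, ∫_0^π sin(nx)cos(n'x) dx = ½∫_0^π [sin((n+n')x) + sin((n−n')x)] dx, which is 0 when n+n' is even and 2n/(n²−n'²) when n+n' is odd (it need not vanish on (0, π)).
  u² squared terms: (5)²·∫sin(2x)² dx = 25·π/2 = 25*π/2.
  So ∫_0^π u² dx = 25*π/2.
  (u')² squared terms: (10)²·∫cos(2x)² dx = 100·π/2 = 50*π.
  So ∫_0^π (u')² dx = 50*π.
||u||_{H^1}^2 = (25*π/2) + (50*π) = 125*π/2.


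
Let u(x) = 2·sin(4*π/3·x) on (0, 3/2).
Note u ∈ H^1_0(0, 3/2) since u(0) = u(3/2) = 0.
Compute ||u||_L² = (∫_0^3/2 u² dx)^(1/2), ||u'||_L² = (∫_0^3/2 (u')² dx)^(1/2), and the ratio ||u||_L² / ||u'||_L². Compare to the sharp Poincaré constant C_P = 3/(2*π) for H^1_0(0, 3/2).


||u||_L² / ||u'||_L² = 3/(4*π) < C_P = 3/(2*π).

u(x) = 2·sin(4*π/3·x), so u'(x) = 8*π*cos(4*π*x/3)/3.
Writing u(x) = A·sin(kπx/L) with A = 2 and k = 2, use ∫_0^L sin²(kπx/L) dx = L/2 and ∫_0^L cos²(kπx/L) dx = L/2.
u² = 4·sin²(4*π/3·x) and (u')² = 64*π^2/9·cos²(4*π/3·x), and each of sin², cos² integrates to L/2 = 3/4 over (0, 3/2).
∫_0^3/2 u² dx = 3, so ||u||_L² = sqrt(3).
∫_0^3/2 (u')² dx = 16*π^2/3, so ||u'||_L² = 4*sqrt(3)*π/3.
Ratio ||u||_L² / ||u'||_L² = 3/(4*π).
Sharp Poincaré constant on H^1_0(0, 3/2) is C_P = L/π = 3/(2*π), achieved by sin(2*π/3·x).
This is the k = 2 harmonic; the ratio L/(kπ) is strictly less than C_P = L/π, consistent with the sharp inequality ||u||_L² ≤ C_P ||u'||_L².


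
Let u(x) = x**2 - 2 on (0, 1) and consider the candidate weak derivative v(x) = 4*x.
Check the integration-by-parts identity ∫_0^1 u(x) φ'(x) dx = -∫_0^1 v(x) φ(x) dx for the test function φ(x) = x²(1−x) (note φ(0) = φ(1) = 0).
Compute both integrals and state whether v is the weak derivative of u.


LHS = -1/10, RHS = -1/5. No, v is not the weak derivative of u.

u(x) = x**2 - 2, classical derivative u'(x) = 2*x.
φ(x) = x²(1−x), so φ'(x) = x*(2 - 3*x).
Note φ(0) = φ(1) = 0, so the boundary term u·φ vanishes.
LHS = ∫_0^1 u(x) φ'(x) dx = ∫_0^1 (-3*x^4 + 2*x^3 + 6*x^2 - 4*x) dx. Term by term:
  ∫_0^1 -3*x^4 dx = -3/5;  ∫_0^1 2*x^3 dx = 1/2;  ∫_0^1 6*x^2 dx = 2;
  ∫_0^1 -4*x dx = -2.
Sum: -3/5 + 1/2 + 2 − 2 = -1/10.
So LHS = -1/10.
∫_0^1 v(x) φ(x) dx = ∫_0^1 (-4*x^4 + 4*x^3) dx. Term by term:
  ∫_0^1 -4*x^4 dx = -4/5;  ∫_0^1 4*x^3 dx = 1.
Sum: -4/5 + 1 = 1/5.
So RHS = -∫_0^1 v(x) φ(x) dx = -1/5.
LHS − RHS = 1/10 ≠ 0, so the identity fails.
(For a valid weak derivative the identity must hold for EVERY test function, in particular this one. The failure shows v is NOT the weak derivative of u.)
Correct weak derivative would be u'(x) = 2*x.


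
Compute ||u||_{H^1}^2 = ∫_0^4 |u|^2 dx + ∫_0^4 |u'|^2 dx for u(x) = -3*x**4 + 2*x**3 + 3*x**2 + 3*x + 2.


||u||_{H^1}^2 = 12233308/35

The H^1 norm (squared) on an interval (0, L) is
  ||u||_{H^1}^2 = ∫_0^L u(x)^2 dx + ∫_0^L u'(x)^2 dx.
Compute u'(x) = -12*x**3 + 6*x**2 + 6*x + 3.
Then u(x)^2 = 9*x**8 - 12*x**7 - 14*x**6 - 6*x**5 + 9*x**4 + 26*x**3 + 21*x**2 + 12*x + 4 and u'(x)^2 = 144*x**6 - 144*x**5 - 108*x**4 + 72*x**2 + 36*x + 9.
Integrate each monomial from 0 to 4 using ∫_0^4 c·x^n dx = c·4^(n+1)/(n+1):
  ∫_0^4 u(x)^2 dx = ∫_0^4 (9*x^8 - 12*x^7 - 14*x^6 - 6*x^5 + 9*x^4 + 26*x^3 + 21*x^2 + 12*x + 4) dx. Term by term:
    ∫_0^4 9*x^8 dx = 262144;  ∫_0^4 -12*x^7 dx = -98304;  ∫_0^4 -14*x^6 dx = -32768;
    ∫_0^4 -6*x^5 dx = -4096;  ∫_0^4 9*x^4 dx = 9216/5;  ∫_0^4 26*x^3 dx = 1664;
    ∫_0^4 21*x^2 dx = 448;  ∫_0^4 12*x dx = 96;  ∫_0^4 4 dx = 16.
  Sum: 262144 − 98304 − 32768 − 4096 + 9216/5 + 1664 + 448 + 96 + 16 = 655216/5.
  ∫_0^4 u'(x)^2 dx = ∫_0^4 (144*x^6 - 144*x^5 - 108*x^4 + 72*x^2 + 36*x + 9) dx. Term by term:
    ∫_0^4 144*x^6 dx = 2359296/7;  ∫_0^4 -144*x^5 dx = -98304;  ∫_0^4 -108*x^4 dx = -110592/5;
    ∫_0^4 72*x^2 dx = 1536;  ∫_0^4 36*x dx = 288;  ∫_0^4 9 dx = 36.
  Sum: 2359296/7 − 98304 − 110592/5 + 1536 + 288 + 36 = 7646796/35.
Adding: ||u||_{H^1}^2 = 655216/5 + 7646796/35 = 12233308/35.


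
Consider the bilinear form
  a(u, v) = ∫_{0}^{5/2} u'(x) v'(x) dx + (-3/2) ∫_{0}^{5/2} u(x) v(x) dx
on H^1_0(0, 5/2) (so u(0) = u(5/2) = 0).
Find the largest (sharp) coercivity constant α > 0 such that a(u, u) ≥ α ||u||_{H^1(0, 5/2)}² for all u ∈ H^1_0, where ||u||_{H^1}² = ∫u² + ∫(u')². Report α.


α = (-75 + 8*π^2)/(2*(25 + 4*π^2))

Coercivity of a(·,·) on H^1_0(0, 5/2) means a(u, u) ≥ α ||u||_{H^1}² for every u ∈ H^1_0.
The interval has length L = 5/2, and Poincaré/coercivity depend only on L. Here a(u, u) = ∫(u')² + (-3/2)·∫u².
Here c = -3/2 < 0 with |c| < (π/L)² = 4*π^2/25, so coercivity still holds. The condition a(u,u) ≥ α||u||_{H^1}² reads (1−α)∫(u')² ≥ (α−c)∫u². Any admissible α is ≤ 1 (rapidly oscillating u have ∫u²/∫(u')² → 0), and α = 1 would force 0 ≥ (1−c)∫u², impossible since c < 1; so 1−α > 0. By the sharp Poincaré inequality on H^1_0 of an interval of length L, ∫(u')² ≥ (π/L)²∫u² with equality for the first sine mode sin(π(x−x₀)/L) (x₀ the left endpoint), so the inequality holds for all u iff (1−α)(π/L)² ≥ α − c, i.e. α ≤ ((π/L)² + c)/((π/L)² + 1) = (1 + c(L/π)²)/(1 + (L/π)²). (Direct route, valid since c ≤ 0: Poincaré gives c∫u² ≥ c(L/π)²∫(u')², so a(u,u) ≥ (1 + c(L/π)²)∫(u')², while ||u||_{H^1}² ≤ (1 + (L/π)²)∫(u')²; dividing yields the same α.) With (π/L)² = 4*π^2/25 and c = -3/2, the largest admissible constant is α = ((π/L)² + c)/((π/L)² + 1).
Simplifying, α = (-75 + 8*π^2)/(2*(25 + 4*π^2)).


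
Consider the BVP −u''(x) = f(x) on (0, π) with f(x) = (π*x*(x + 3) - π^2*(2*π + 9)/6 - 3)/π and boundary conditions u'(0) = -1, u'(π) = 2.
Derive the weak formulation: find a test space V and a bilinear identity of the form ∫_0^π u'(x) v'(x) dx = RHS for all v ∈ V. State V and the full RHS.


V = H^1(0, π) (v unrestricted at boundary; u is determined up to an additive constant); weak form: ∫_0^π u'v' dx = ∫_0^π ((π*x*(x + 3) - π^2*(2*π + 9)/6 - 3)/π) v dx + 2·v(π) + v(0) for all v ∈ V.

Multiply both sides by a test function v and integrate from 0 to π:
  ∫_0^π −u''(x) v(x) dx = ∫_0^π f(x) v(x) dx.
Integrate the LHS by parts once:
  ∫_0^π −u'' v dx = −[u'(x) v(x)]_0^π + ∫_0^π u'(x) v'(x) dx.
Thus ∫_0^π u'(x) v'(x) dx = ∫_0^π f(x) v(x) dx + [u'(x) v(x)]_0^π.
Choose V so that boundary terms are either known or forced to vanish.
u has inhomogeneous Neumann u'(0) = -1, u'(π) = 2. [u' v]_0^π = (2)·v(π) − (-1)·v(0) = 2·v(π) + v(0). Take V = H^1(0, π); boundary term becomes part of RHS.
Weak formulation: find u (satisfying any essential BC) such that ∫_0^π u'(x) v'(x) dx = ∫_0^π f v dx + 2·v(π) + v(0) for all v ∈ V (Neumann data are natural BCs: they enter the RHS as boundary terms).
Substituting f(x) = (π*x*(x + 3) - π^2*(2*π + 9)/6 - 3)/π, the right-hand side is ∫_0^π ((π*x*(x + 3) - π^2*(2*π + 9)/6 - 3)/π) v dx + 2·v(π) + v(0).
Compatibility check (pure Neumann): taking v ≡ 1 ∈ V gives 0 = ∫_0^π f dx + (2) − (-1), i.e. ∫_0^π f dx must equal u'(0) − u'(π) = -3. Indeed ∫_0^π ((π*x*(x + 3) - π^2*(2*π + 9)/6 - 3)/π) dx = -3, so the data are compatible. The solution is then unique only up to an additive constant (fix it e.g. by requiring ∫_0^π u dx = 0).


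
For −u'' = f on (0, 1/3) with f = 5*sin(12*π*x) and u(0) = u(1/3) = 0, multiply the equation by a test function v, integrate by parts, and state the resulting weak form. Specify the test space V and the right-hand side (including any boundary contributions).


V = H^1_0(0, 1/3) (so v(0) = v(1/3) = 0); weak form: ∫_0^1/3 u'v' dx = ∫_0^1/3 (5*sin(12*π*x)) v dx for all v ∈ V.

Multiply both sides by a test function v and integrate from 0 to 1/3:
  ∫_0^1/3 −u''(x) v(x) dx = ∫_0^1/3 f(x) v(x) dx.
Integrate the LHS by parts once:
  ∫_0^1/3 −u'' v dx = −[u'(x) v(x)]_0^1/3 + ∫_0^1/3 u'(x) v'(x) dx.
Thus ∫_0^1/3 u'(x) v'(x) dx = ∫_0^1/3 f(x) v(x) dx + [u'(x) v(x)]_0^1/3.
Choose V so that boundary terms are either known or forced to vanish.
u is Dirichlet: u(0) = u(1/3) = 0. Let V = H^1_0(0, 1/3); then v(0) = v(1/3) = 0, and [u' v]_0^1/3 = 0.
Weak formulation: find u (satisfying any essential BC) such that ∫_0^1/3 u'(x) v'(x) dx = ∫_0^1/3 f v dx for all v ∈ V.
Substituting f(x) = 5*sin(12*π*x), the right-hand side is ∫_0^1/3 (5*sin(12*π*x)) v dx.


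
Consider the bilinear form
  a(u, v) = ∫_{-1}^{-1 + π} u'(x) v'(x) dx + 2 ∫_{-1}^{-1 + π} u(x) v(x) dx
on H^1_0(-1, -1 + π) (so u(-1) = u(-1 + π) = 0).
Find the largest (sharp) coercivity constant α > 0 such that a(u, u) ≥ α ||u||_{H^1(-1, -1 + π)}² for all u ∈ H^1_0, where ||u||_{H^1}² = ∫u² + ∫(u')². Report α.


α = 1

Coercivity of a(·,·) on H^1_0(-1, -1 + π) means a(u, u) ≥ α ||u||_{H^1}² for every u ∈ H^1_0.
The interval has length L = π, and Poincaré/coercivity depend only on L. Here a(u, u) = ∫(u')² + (2)·∫u².
Here c = 2 ≥ 1, so a(u,u) = ∫(u')² + c∫u² ≥ ∫(u')² + ∫u² = ||u||_{H^1}², i.e. α = 1 works. No larger α is possible: a(u,u) ≥ α||u||_{H^1}² means (1−α)∫(u')² ≥ (α−c)∫u², and for the modes u_n = sin(nπ(x−x₀)/L) (x₀ the left endpoint) one has ∫u_n²/∫(u_n')² = (L/(nπ))² → 0, so a(u_n,u_n)/||u_n||_{H^1}² → 1. Hence the optimal constant is α = 1.
Therefore α = 1.


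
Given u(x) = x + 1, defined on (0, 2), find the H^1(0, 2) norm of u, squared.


||u||_{H^1}^2 = 32/3

The H^1 norm (squared) on an interval (0, L) is
  ||u||_{H^1}^2 = ∫_0^L u(x)^2 dx + ∫_0^L u'(x)^2 dx.
Compute u'(x) = 1.
Then u(x)^2 = x**2 + 2*x + 1 and u'(x)^2 = 1.
Integrate each monomial from 0 to 2 using ∫_0^2 c·x^n dx = c·2^(n+1)/(n+1):
  ∫_0^2 u(x)^2 dx = ∫_0^2 (x^2 + 2*x + 1) dx. Term by term:
    ∫_0^2 x^2 dx = 8/3;  ∫_0^2 2*x dx = 4;  ∫_0^2 1 dx = 2.
  Sum: 8/3 + 4 + 2 = 26/3.
  ∫_0^2 u'(x)^2 dx = ∫_0^2 (1) dx. Term by term:
    ∫_0^2 1 dx = 2.
Adding: ||u||_{H^1}^2 = 26/3 + 2 = 32/3.


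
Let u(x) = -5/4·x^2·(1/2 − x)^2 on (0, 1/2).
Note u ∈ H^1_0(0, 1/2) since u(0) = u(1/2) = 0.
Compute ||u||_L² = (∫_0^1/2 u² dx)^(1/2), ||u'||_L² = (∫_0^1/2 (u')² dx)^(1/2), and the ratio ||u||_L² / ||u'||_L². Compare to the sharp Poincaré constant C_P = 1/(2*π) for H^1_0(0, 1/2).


||u||_L² / ||u'||_L² = sqrt(3)/12 < C_P = 1/(2*π).

u(x) = -5/4·x^2·(1/2 − x)^2, so u'(x) = 5*x*(-8*x^2 + 6*x - 1)/8.
u(x) = -5/4·x^2·(1/2 − x)^2 vanishes at x = 0 and x = 1/2, so u ∈ H^1_0(0, 1/2). Differentiate via the product rule and integrate the resulting polynomials term by term.
  ∫_0^1/2 u² dx = ∫_0^1/2 (25*x^8/16 - 25*x^7/8 + 75*x^6/32 - 25*x^5/32 + 25*x^4/256) dx. Term by term:
    ∫_0^1/2 25*x^8/16 dx = 25/73728;  ∫_0^1/2 -25*x^7/8 dx = -25/16384;  ∫_0^1/2 75*x^6/32 dx = 75/28672;
    ∫_0^1/2 -25*x^5/32 dx = -25/12288;  ∫_0^1/2 25*x^4/256 dx = 5/8192.
  Sum: 25/73728 − 25/16384 + 75/28672 − 25/12288 + 5/8192 = 5/1032192.
  ∫_0^1/2 (u')² dx = ∫_0^1/2 (25*x^6 - 75*x^5/2 + 325*x^4/16 - 75*x^3/16 + 25*x^2/64) dx. Term by term:
    ∫_0^1/2 25*x^6 dx = 25/896;  ∫_0^1/2 -75*x^5/2 dx = -25/256;  ∫_0^1/2 325*x^4/16 dx = 65/512;
    ∫_0^1/2 -75*x^3/16 dx = -75/1024;  ∫_0^1/2 25*x^2/64 dx = 25/1536.
  Sum: 25/896 − 25/256 + 65/512 − 75/1024 + 25/1536 = 5/21504.
∫_0^1/2 u² dx = 5/1032192, so ||u||_L² = sqrt(35)/2688.
∫_0^1/2 (u')² dx = 5/21504, so ||u'||_L² = sqrt(105)/672.
Ratio ||u||_L² / ||u'||_L² = sqrt(3)/12.
Sharp Poincaré constant on H^1_0(0, 1/2) is C_P = L/π = 1/(2*π), achieved by sin(2*π·x).
A polynomial bump cannot attain the sharp Poincaré constant (only the first sine eigenfunction does), so the ratio is strictly less than C_P, consistent with ||u||_L² ≤ C_P ||u'||_L².


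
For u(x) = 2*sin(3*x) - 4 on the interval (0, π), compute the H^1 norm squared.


||u||_{H^1(0,π)}^2 = -32/3 + 36*π

u'(x) = 6*cos(3*x).
Expand u² and (u')² and integrate term by term on (0, π), using: for integers n ≥ 1, ∫_0^π sin²(nx) dx = ∫_0^π cos²(nx) dx = π/2; for n ≠ n', ∫_0^π sin(nx)sin(n'x) dx = ∫_0^π cos(nx)cos(n'x) dx = 0; and by product-to-sum, ∫_0^π sin(nx)cos(n'x) dx = ½∫_0^π [sin((n+n')x) + sin((n−n')x)] dx, which is 0 when n+n' is even and 2n/(n²−n'²) when n+n' is odd (it need not vanish on (0, π)). For the constant mode: ∫_0^π 1 dx = π, ∫_0^π cos(nx) dx = 0, ∫_0^π sin(nx) dx = (1−(−1)^n)/n.
  u² squared terms: (-4)²·∫1 dx = 16·π = 16*π;  (2)²·∫sin(3x)² dx = 4·π/2 = 2*π.
  u² cross terms: 2·(-4)·(2)·∫1·sin(3x) dx = -16·(2/3) = -32/3.
  So ∫_0^π u² dx = 16*π + 2*π − 32/3 = -32/3 + 18*π.
  (u')² squared terms: (6)²·∫cos(3x)² dx = 36·π/2 = 18*π.
  So ∫_0^π (u')² dx = 18*π.
||u||_{H^1}^2 = (-32/3 + 18*π) + (18*π) = -32/3 + 36*π.


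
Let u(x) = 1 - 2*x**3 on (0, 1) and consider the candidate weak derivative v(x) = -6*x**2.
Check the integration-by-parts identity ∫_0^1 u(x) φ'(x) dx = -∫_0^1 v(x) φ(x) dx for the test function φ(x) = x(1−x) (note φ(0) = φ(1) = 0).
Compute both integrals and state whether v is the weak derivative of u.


LHS = 3/10, RHS = 3/10. Yes, v = u' weakly.

u(x) = 1 - 2*x**3, classical derivative u'(x) = -6*x**2.
φ(x) = x(1−x), so φ'(x) = 1 - 2*x.
Note φ(0) = φ(1) = 0, so the boundary term u·φ vanishes.
LHS = ∫_0^1 u(x) φ'(x) dx = ∫_0^1 (4*x^4 - 2*x^3 - 2*x + 1) dx. Term by term:
  ∫_0^1 4*x^4 dx = 4/5;  ∫_0^1 -2*x^3 dx = -1/2;  ∫_0^1 -2*x dx = -1;
  ∫_0^1 1 dx = 1.
Sum: 4/5 − 1/2 − 1 + 1 = 3/10.
So LHS = 3/10.
∫_0^1 v(x) φ(x) dx = ∫_0^1 (6*x^4 - 6*x^3) dx. Term by term:
  ∫_0^1 6*x^4 dx = 6/5;  ∫_0^1 -6*x^3 dx = -3/2.
Sum: 6/5 − 3/2 = -3/10.
So RHS = -∫_0^1 v(x) φ(x) dx = 3/10.
LHS = RHS, so the identity holds for this test φ.
Moreover u is smooth here and v(x) = u'(x) = -6*x**2 pointwise, so the identity holds for every test function. Hence v is the weak derivative of u.


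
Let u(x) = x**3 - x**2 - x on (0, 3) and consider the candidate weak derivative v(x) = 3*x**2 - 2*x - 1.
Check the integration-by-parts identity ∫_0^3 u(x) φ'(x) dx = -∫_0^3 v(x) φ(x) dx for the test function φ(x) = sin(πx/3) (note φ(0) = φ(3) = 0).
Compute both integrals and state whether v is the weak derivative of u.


LHS = -57/π + 324/π^3, RHS = -57/π + 324/π^3. Yes, v = u' weakly.

u(x) = x**3 - x**2 - x, classical derivative u'(x) = 3*x**2 - 2*x - 1.
φ(x) = sin(πx/3), so φ'(x) = π*cos(π*x/3)/3.
Note φ(0) = φ(3) = 0, so the boundary term u·φ vanishes.
LHS = ∫_0^3 u(x) φ'(x) dx = ∫_0^3 (π*x^3*cos(π*x/3)/3 - π*x^2*cos(π*x/3)/3 - π*x*cos(π*x/3)/3) dx. Term by term:
  ∫_0^3 -π*x*cos(π*x/3)/3 dx = 6/π;  ∫_0^3 -π*x^2*cos(π*x/3)/3 dx = 18/π;  ∫_0^3 π*x^3*cos(π*x/3)/3 dx = -81/π + 324/π^3.
Sum: 6/π + 18/π + -81/π + 324/π^3 = -57/π + 324/π^3.
So LHS = -57/π + 324/π^3.
∫_0^3 v(x) φ(x) dx = ∫_0^3 (3*x^2*sin(π*x/3) - 2*x*sin(π*x/3) - sin(π*x/3)) dx. Term by term:
  ∫_0^3 -sin(π*x/3) dx = -6/π;  ∫_0^3 -2*x*sin(π*x/3) dx = -18/π;  ∫_0^3 3*x^2*sin(π*x/3) dx = -324/π^3 + 81/π.
Sum: -6/π − 18/π + -324/π^3 + 81/π = -324/π^3 + 57/π.
So RHS = -∫_0^3 v(x) φ(x) dx = -57/π + 324/π^3.
LHS = RHS, so the identity holds for this test φ.
Moreover u is smooth here and v(x) = u'(x) = 3*x**2 - 2*x - 1 pointwise, so the identity holds for every test function. Hence v is the weak derivative of u.


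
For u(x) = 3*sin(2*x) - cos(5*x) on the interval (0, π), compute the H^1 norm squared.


||u||_{H^1(0,π)}^2 = 208/7 + 71*π/2

u'(x) = 5*sin(5*x) + 6*cos(2*x).
Expand u² and (u')² and integrate term by term on (0, π), using: for integers n ≥ 1, ∫_0^π sin²(nx) dx = ∫_0^π cos²(nx) dx = π/2; for n ≠ n', ∫_0^π sin(nx)sin(n'x) dx = ∫_0^π cos(nx)cos(n'x) dx = 0; and by product-to-sum, ∫_0^π sin(nx)cos(n'x) dx = ½∫_0^π [sin((n+n')x) + sin((n−n')x)] dx, which is 0 when n+n' is even and 2n/(n²−n'²) when n+n' is odd (it need not vanish on (0, π)).
  u² squared terms: (-1)²·∫cos(5x)² dx = 1·π/2 = π/2;  (3)²·∫sin(2x)² dx = 9·π/2 = 9*π/2.
  u² cross terms: 2·(-1)·(3)·∫cos(5x)·sin(2x) dx = -6·(-4/21) = 8/7.
  So ∫_0^π u² dx = π/2 + 9*π/2 + 8/7 = 8/7 + 5*π.
  (u')² squared terms: (5)²·∫sin(5x)² dx = 25·π/2 = 25*π/2;  (6)²·∫cos(2x)² dx = 36·π/2 = 18*π.
  (u')² cross terms: 2·(5)·(6)·∫sin(5x)·cos(2x) dx = 60·(10/21) = 200/7.
  So ∫_0^π (u')² dx = 25*π/2 + 18*π + 200/7 = 200/7 + 61*π/2.
||u||_{H^1}^2 = (8/7 + 5*π) + (200/7 + 61*π/2) = 208/7 + 71*π/2.


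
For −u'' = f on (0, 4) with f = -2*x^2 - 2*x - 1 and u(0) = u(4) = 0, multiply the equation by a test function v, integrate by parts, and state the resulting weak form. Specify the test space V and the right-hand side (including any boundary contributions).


V = H^1_0(0, 4) (so v(0) = v(4) = 0); weak form: ∫_0^4 u'v' dx = ∫_0^4 (-2*x^2 - 2*x - 1) v dx for all v ∈ V.

Multiply both sides by a test function v and integrate from 0 to 4:
  ∫_0^4 −u''(x) v(x) dx = ∫_0^4 f(x) v(x) dx.
Integrate the LHS by parts once:
  ∫_0^4 −u'' v dx = −[u'(x) v(x)]_0^4 + ∫_0^4 u'(x) v'(x) dx.
Thus ∫_0^4 u'(x) v'(x) dx = ∫_0^4 f(x) v(x) dx + [u'(x) v(x)]_0^4.
Choose V so that boundary terms are either known or forced to vanish.
u is Dirichlet: u(0) = u(4) = 0. Let V = H^1_0(0, 4); then v(0) = v(4) = 0, and [u' v]_0^4 = 0.
Weak formulation: find u (satisfying any essential BC) such that ∫_0^4 u'(x) v'(x) dx = ∫_0^4 f v dx for all v ∈ V.
Substituting f(x) = -2*x^2 - 2*x - 1, the right-hand side is ∫_0^4 (-2*x^2 - 2*x - 1) v dx.


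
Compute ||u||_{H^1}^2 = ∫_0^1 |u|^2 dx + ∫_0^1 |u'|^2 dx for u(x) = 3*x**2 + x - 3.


||u||_{H^1}^2 = 679/30

The H^1 norm (squared) on an interval (0, L) is
  ||u||_{H^1}^2 = ∫_0^L u(x)^2 dx + ∫_0^L u'(x)^2 dx.
Compute u'(x) = 6*x + 1.
Then u(x)^2 = 9*x**4 + 6*x**3 - 17*x**2 - 6*x + 9 and u'(x)^2 = 36*x**2 + 12*x + 1.
Integrate each monomial from 0 to 1 using ∫_0^1 c·x^n dx = c·1^(n+1)/(n+1):
  ∫_0^1 u(x)^2 dx = ∫_0^1 (9*x^4 + 6*x^3 - 17*x^2 - 6*x + 9) dx. Term by term:
    ∫_0^1 9*x^4 dx = 9/5;  ∫_0^1 6*x^3 dx = 3/2;  ∫_0^1 -17*x^2 dx = -17/3;
    ∫_0^1 -6*x dx = -3;  ∫_0^1 9 dx = 9.
  Sum: 9/5 + 3/2 − 17/3 − 3 + 9 = 109/30.
  ∫_0^1 u'(x)^2 dx = ∫_0^1 (36*x^2 + 12*x + 1) dx. Term by term:
    ∫_0^1 36*x^2 dx = 12;  ∫_0^1 12*x dx = 6;  ∫_0^1 1 dx = 1.
  Sum: 12 + 6 + 1 = 19.
Adding: ||u||_{H^1}^2 = 109/30 + 19 = 679/30.


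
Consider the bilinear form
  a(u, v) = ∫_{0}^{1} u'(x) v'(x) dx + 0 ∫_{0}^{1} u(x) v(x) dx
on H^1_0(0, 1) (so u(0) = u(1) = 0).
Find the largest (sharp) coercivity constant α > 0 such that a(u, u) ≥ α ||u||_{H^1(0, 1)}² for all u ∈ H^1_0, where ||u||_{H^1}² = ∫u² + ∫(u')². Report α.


α = π^2/(1 + π^2)

Coercivity of a(·,·) on H^1_0(0, 1) means a(u, u) ≥ α ||u||_{H^1}² for every u ∈ H^1_0.
The interval has length L = 1, and Poincaré/coercivity depend only on L. Here a(u, u) = ∫(u')² + (0)·∫u².
Here c = 0, so a(u,u) = ∫(u')² alone. The condition a(u,u) ≥ α||u||_{H^1}² reads (1−α)∫(u')² ≥ (α−c)∫u². Any admissible α is ≤ 1 (rapidly oscillating u have ∫u²/∫(u')² → 0), and α = 1 would force 0 ≥ (1−c)∫u², impossible since c < 1; so 1−α > 0. By the sharp Poincaré inequality on H^1_0 of an interval of length L, ∫(u')² ≥ (π/L)²∫u² with equality for the first sine mode sin(π(x−x₀)/L) (x₀ the left endpoint), so the inequality holds for all u iff (1−α)(π/L)² ≥ α − c, i.e. α ≤ ((π/L)² + c)/((π/L)² + 1) = (1 + c(L/π)²)/(1 + (L/π)²). (Direct route, valid since c ≤ 0: Poincaré gives c∫u² ≥ c(L/π)²∫(u')², so a(u,u) ≥ (1 + c(L/π)²)∫(u')², while ||u||_{H^1}² ≤ (1 + (L/π)²)∫(u')²; dividing yields the same α.) With (π/L)² = π^2 and c = 0, the largest admissible constant is α = ((π/L)² + c)/((π/L)² + 1).
Simplifying, α = π^2/(1 + π^2).


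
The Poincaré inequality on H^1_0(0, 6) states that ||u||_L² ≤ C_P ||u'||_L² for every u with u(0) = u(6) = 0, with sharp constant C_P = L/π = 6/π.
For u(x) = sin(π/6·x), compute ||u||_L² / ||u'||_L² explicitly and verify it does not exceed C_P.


||u||_L² / ||u'||_L² = 6/π = C_P.

u(x) = sin(π/6·x), so u'(x) = π*cos(π*x/6)/6.
Writing u(x) = A·sin(kπx/L) with A = 1 and k = 1, use ∫_0^L sin²(kπx/L) dx = L/2 and ∫_0^L cos²(kπx/L) dx = L/2.
u² = 1·sin²(π/6·x) and (u')² = π^2/36·cos²(π/6·x), and each of sin², cos² integrates to L/2 = 3 over (0, 6).
∫_0^6 u² dx = 3, so ||u||_L² = sqrt(3).
∫_0^6 (u')² dx = π^2/12, so ||u'||_L² = sqrt(3)*π/6.
Ratio ||u||_L² / ||u'||_L² = 6/π.
Sharp Poincaré constant on H^1_0(0, 6) is C_P = L/π = 6/π, achieved by sin(π/6·x).
This is the k = 1 eigenfunction (up to amplitude), so the ratio equals the sharp Poincaré constant exactly.


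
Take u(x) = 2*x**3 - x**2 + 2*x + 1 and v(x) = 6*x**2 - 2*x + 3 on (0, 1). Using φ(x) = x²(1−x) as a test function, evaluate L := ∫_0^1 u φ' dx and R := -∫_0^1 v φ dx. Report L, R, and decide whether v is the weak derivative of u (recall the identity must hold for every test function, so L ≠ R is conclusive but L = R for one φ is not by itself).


LHS = -4/15, RHS = -7/20. No, v is not the weak derivative of u.

u(x) = 2*x**3 - x**2 + 2*x + 1, classical derivative u'(x) = 6*x**2 - 2*x + 2.
φ(x) = x²(1−x), so φ'(x) = x*(2 - 3*x).
Note φ(0) = φ(1) = 0, so the boundary term u·φ vanishes.
LHS = ∫_0^1 u(x) φ'(x) dx = ∫_0^1 (-6*x^5 + 7*x^4 - 8*x^3 + x^2 + 2*x) dx. Term by term:
  ∫_0^1 -6*x^5 dx = -1;  ∫_0^1 7*x^4 dx = 7/5;  ∫_0^1 -8*x^3 dx = -2;
  ∫_0^1 x^2 dx = 1/3;  ∫_0^1 2*x dx = 1.
Sum: -1 + 7/5 − 2 + 1/3 + 1 = -4/15.
So LHS = -4/15.
∫_0^1 v(x) φ(x) dx = ∫_0^1 (-6*x^5 + 8*x^4 - 5*x^3 + 3*x^2) dx. Term by term:
  ∫_0^1 -6*x^5 dx = -1;  ∫_0^1 8*x^4 dx = 8/5;  ∫_0^1 -5*x^3 dx = -5/4;
  ∫_0^1 3*x^2 dx = 1.
Sum: -1 + 8/5 − 5/4 + 1 = 7/20.
So RHS = -∫_0^1 v(x) φ(x) dx = -7/20.
LHS − RHS = 1/12 ≠ 0, so the identity fails.
(For a valid weak derivative the identity must hold for EVERY test function, in particular this one. The failure shows v is NOT the weak derivative of u.)
Correct weak derivative would be u'(x) = 6*x**2 - 2*x + 2.


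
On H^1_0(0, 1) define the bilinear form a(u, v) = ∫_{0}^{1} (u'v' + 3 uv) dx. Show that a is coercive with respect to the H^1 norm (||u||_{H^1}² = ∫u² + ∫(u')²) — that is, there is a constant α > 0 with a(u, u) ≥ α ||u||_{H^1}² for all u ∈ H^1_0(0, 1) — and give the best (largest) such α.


α = 1

Coercivity of a(·,·) on H^1_0(0, 1) means a(u, u) ≥ α ||u||_{H^1}² for every u ∈ H^1_0.
The interval has length L = 1, and Poincaré/coercivity depend only on L. Here a(u, u) = ∫(u')² + (3)·∫u².
Here c = 3 ≥ 1, so a(u,u) = ∫(u')² + c∫u² ≥ ∫(u')² + ∫u² = ||u||_{H^1}², i.e. α = 1 works. No larger α is possible: a(u,u) ≥ α||u||_{H^1}² means (1−α)∫(u')² ≥ (α−c)∫u², and for the modes u_n = sin(nπ(x−x₀)/L) (x₀ the left endpoint) one has ∫u_n²/∫(u_n')² = (L/(nπ))² → 0, so a(u_n,u_n)/||u_n||_{H^1}² → 1. Hence the optimal constant is α = 1.
Therefore α = 1.


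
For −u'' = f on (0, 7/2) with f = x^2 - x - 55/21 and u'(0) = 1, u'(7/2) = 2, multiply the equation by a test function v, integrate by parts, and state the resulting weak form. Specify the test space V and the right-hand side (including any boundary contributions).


V = H^1(0, 7/2) (v unrestricted at boundary; u is determined up to an additive constant); weak form: ∫_0^7/2 u'v' dx = ∫_0^7/2 (x^2 - x - 55/21) v dx + 2·v(7/2) − v(0) for all v ∈ V.

Multiply both sides by a test function v and integrate from 0 to 7/2:
  ∫_0^7/2 −u''(x) v(x) dx = ∫_0^7/2 f(x) v(x) dx.
Integrate the LHS by parts once:
  ∫_0^7/2 −u'' v dx = −[u'(x) v(x)]_0^7/2 + ∫_0^7/2 u'(x) v'(x) dx.
Thus ∫_0^7/2 u'(x) v'(x) dx = ∫_0^7/2 f(x) v(x) dx + [u'(x) v(x)]_0^7/2.
Choose V so that boundary terms are either known or forced to vanish.
u has inhomogeneous Neumann u'(0) = 1, u'(7/2) = 2. [u' v]_0^7/2 = (2)·v(7/2) − (1)·v(0) = 2·v(7/2) − v(0). Take V = H^1(0, 7/2); boundary term becomes part of RHS.
Weak formulation: find u (satisfying any essential BC) such that ∫_0^7/2 u'(x) v'(x) dx = ∫_0^7/2 f v dx + 2·v(7/2) − v(0) for all v ∈ V (Neumann data are natural BCs: they enter the RHS as boundary terms).
Substituting f(x) = x^2 - x - 55/21, the right-hand side is ∫_0^7/2 (x^2 - x - 55/21) v dx + 2·v(7/2) − v(0).
Compatibility check (pure Neumann): taking v ≡ 1 ∈ V gives 0 = ∫_0^7/2 f dx + (2) − (1), i.e. ∫_0^7/2 f dx must equal u'(0) − u'(7/2) = -1. Indeed ∫_0^7/2 (x^2 - x - 55/21) dx = -1, so the data are compatible. The solution is then unique only up to an additive constant (fix it e.g. by requiring ∫_0^7/2 u dx = 0).


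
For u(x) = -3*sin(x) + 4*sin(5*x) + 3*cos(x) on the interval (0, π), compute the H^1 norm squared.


||u||_{H^1(0,π)}^2 = 226*π

u'(x) = -3*sin(x) - 3*cos(x) + 20*cos(5*x).
Expand u² and (u')² and integrate term by term on (0, π), using: for integers n ≥ 1, ∫_0^π sin²(nx) dx = ∫_0^π cos²(nx) dx = π/2; for n ≠ n', ∫_0^π sin(nx)sin(n'x) dx = ∫_0^π cos(nx)cos(n'x) dx = 0; and by product-to-sum, ∫_0^π sin(nx)cos(n'x) dx = ½∫_0^π [sin((n+n')x) + sin((n−n')x)] dx, which is 0 when n+n' is even and 2n/(n²−n'²) when n+n' is odd (it need not vanish on (0, π)).
  u² squared terms: (-3)²·∫sin(x)² dx = 9·π/2 = 9*π/2;  (3)²·∫cos(x)² dx = 9·π/2 = 9*π/2;  (4)²·∫sin(5x)² dx = 16·π/2 = 8*π.
  u² cross terms: 2·(-3)·(3)·∫sin(x)·cos(x) dx = -18·(0) = 0;  2·(-3)·(4)·∫sin(x)·sin(5x) dx = -24·(0) = 0;  2·(3)·(4)·∫cos(x)·sin(5x) dx = 24·(0) = 0.
  So ∫_0^π u² dx = 9*π/2 + 9*π/2 + 8*π + 0 + 0 + 0 = 17*π.
  (u')² squared terms: (-3)²·∫cos(x)² dx = 9·π/2 = 9*π/2;  (-3)²·∫sin(x)² dx = 9·π/2 = 9*π/2;  (20)²·∫cos(5x)² dx = 400·π/2 = 200*π.
  (u')² cross terms: 2·(-3)·(-3)·∫cos(x)·sin(x) dx = 18·(0) = 0;  2·(-3)·(20)·∫cos(x)·cos(5x) dx = -120·(0) = 0;  2·(-3)·(20)·∫sin(x)·cos(5x) dx = -120·(0) = 0.
  So ∫_0^π (u')² dx = 9*π/2 + 9*π/2 + 200*π + 0 + 0 + 0 = 209*π.
||u||_{H^1}^2 = (17*π) + (209*π) = 226*π.


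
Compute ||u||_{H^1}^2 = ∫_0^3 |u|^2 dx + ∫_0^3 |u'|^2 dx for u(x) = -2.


||u||_{H^1}^2 = 12

The H^1 norm (squared) on an interval (0, L) is
  ||u||_{H^1}^2 = ∫_0^L u(x)^2 dx + ∫_0^L u'(x)^2 dx.
Compute u'(x) = 0.
Then u(x)^2 = 4 and u'(x)^2 = 0.
Integrate each monomial from 0 to 3 using ∫_0^3 c·x^n dx = c·3^(n+1)/(n+1):
  ∫_0^3 u(x)^2 dx = ∫_0^3 (4) dx. Term by term:
    ∫_0^3 4 dx = 12.
  ∫_0^3 u'(x)^2 dx = ∫_0^3 (0) dx. Term by term:
    ∫_0^3 0 dx = 0.
Adding: ||u||_{H^1}^2 = 12 + 0 = 12.


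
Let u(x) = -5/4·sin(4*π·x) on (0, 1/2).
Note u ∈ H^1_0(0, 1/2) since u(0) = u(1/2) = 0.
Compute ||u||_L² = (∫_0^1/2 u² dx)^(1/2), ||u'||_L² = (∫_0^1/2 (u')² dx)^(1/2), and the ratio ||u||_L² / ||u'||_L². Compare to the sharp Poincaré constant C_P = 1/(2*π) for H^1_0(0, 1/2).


||u||_L² / ||u'||_L² = 1/(4*π) < C_P = 1/(2*π).

u(x) = -5/4·sin(4*π·x), so u'(x) = -5*π*cos(4*π*x).
Writing u(x) = A·sin(kπx/L) with A = -5/4 and k = 2, use ∫_0^L sin²(kπx/L) dx = L/2 and ∫_0^L cos²(kπx/L) dx = L/2.
u² = 25/16·sin²(4*π·x) and (u')² = 25*π^2·cos²(4*π·x), and each of sin², cos² integrates to L/2 = 1/4 over (0, 1/2).
∫_0^1/2 u² dx = 25/64, so ||u||_L² = 5/8.
∫_0^1/2 (u')² dx = 25*π^2/4, so ||u'||_L² = 5*π/2.
Ratio ||u||_L² / ||u'||_L² = 1/(4*π).
Sharp Poincaré constant on H^1_0(0, 1/2) is C_P = L/π = 1/(2*π), achieved by sin(2*π·x).
This is the k = 2 harmonic; the ratio L/(kπ) is strictly less than C_P = L/π, consistent with the sharp inequality ||u||_L² ≤ C_P ||u'||_L².


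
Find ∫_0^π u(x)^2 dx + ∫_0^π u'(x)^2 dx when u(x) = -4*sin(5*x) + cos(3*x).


||u||_{H^1(0,π)}^2 = 213*π

u'(x) = -3*sin(3*x) - 20*cos(5*x).
Expand u² and (u')² and integrate term by term on (0, π), using: for integers n ≥ 1, ∫_0^π sin²(nx) dx = ∫_0^π cos²(nx) dx = π/2; for n ≠ n', ∫_0^π sin(nx)sin(n'x) dx = ∫_0^π cos(nx)cos(n'x) dx = 0; and by product-to-sum, ∫_0^π sin(nx)cos(n'x) dx = ½∫_0^π [sin((n+n')x) + sin((n−n')x)] dx, which is 0 when n+n' is even and 2n/(n²−n'²) when n+n' is odd (it need not vanish on (0, π)).
  u² squared terms: (-4)²·∫sin(5x)² dx = 16·π/2 = 8*π;  (1)²·∫cos(3x)² dx = 1·π/2 = π/2.
  u² cross terms: 2·(-4)·(1)·∫sin(5x)·cos(3x) dx = -8·(0) = 0.
  So ∫_0^π u² dx = 8*π + π/2 + 0 = 17*π/2.
  (u')² squared terms: (-20)²·∫cos(5x)² dx = 400·π/2 = 200*π;  (-3)²·∫sin(3x)² dx = 9·π/2 = 9*π/2.
  (u')² cross terms: 2·(-20)·(-3)·∫cos(5x)·sin(3x) dx = 120·(0) = 0.
  So ∫_0^π (u')² dx = 200*π + 9*π/2 + 0 = 409*π/2.
||u||_{H^1}^2 = (17*π/2) + (409*π/2) = 213*π.


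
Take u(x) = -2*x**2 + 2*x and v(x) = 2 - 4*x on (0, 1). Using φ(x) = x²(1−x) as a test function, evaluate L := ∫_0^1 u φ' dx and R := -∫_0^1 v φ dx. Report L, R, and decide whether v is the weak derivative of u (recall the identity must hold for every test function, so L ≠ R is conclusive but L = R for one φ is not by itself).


LHS = 1/30, RHS = 1/30. Yes, v = u' weakly.

u(x) = -2*x**2 + 2*x, classical derivative u'(x) = 2 - 4*x.
φ(x) = x²(1−x), so φ'(x) = x*(2 - 3*x).
Note φ(0) = φ(1) = 0, so the boundary term u·φ vanishes.
LHS = ∫_0^1 u(x) φ'(x) dx = ∫_0^1 (6*x^4 - 10*x^3 + 4*x^2) dx. Term by term:
  ∫_0^1 6*x^4 dx = 6/5;  ∫_0^1 -10*x^3 dx = -5/2;  ∫_0^1 4*x^2 dx = 4/3.
Sum: 6/5 − 5/2 + 4/3 = 1/30.
So LHS = 1/30.
∫_0^1 v(x) φ(x) dx = ∫_0^1 (4*x^4 - 6*x^3 + 2*x^2) dx. Term by term:
  ∫_0^1 4*x^4 dx = 4/5;  ∫_0^1 -6*x^3 dx = -3/2;  ∫_0^1 2*x^2 dx = 2/3.
Sum: 4/5 − 3/2 + 2/3 = -1/30.
So RHS = -∫_0^1 v(x) φ(x) dx = 1/30.
LHS = RHS, so the identity holds for this test φ.
Moreover u is smooth here and v(x) = u'(x) = 2 - 4*x pointwise, so the identity holds for every test function. Hence v is the weak derivative of u.


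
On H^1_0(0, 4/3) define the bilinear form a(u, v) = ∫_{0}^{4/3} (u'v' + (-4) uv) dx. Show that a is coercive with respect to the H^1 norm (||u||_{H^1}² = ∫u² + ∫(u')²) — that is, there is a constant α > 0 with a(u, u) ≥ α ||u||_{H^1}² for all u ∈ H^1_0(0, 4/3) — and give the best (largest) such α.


α = (-64 + 9*π^2)/(16 + 9*π^2)

Coercivity of a(·,·) on H^1_0(0, 4/3) means a(u, u) ≥ α ||u||_{H^1}² for every u ∈ H^1_0.
The interval has length L = 4/3, and Poincaré/coercivity depend only on L. Here a(u, u) = ∫(u')² + (-4)·∫u².
Here c = -4 < 0 with |c| < (π/L)² = 9*π^2/16, so coercivity still holds. The condition a(u,u) ≥ α||u||_{H^1}² reads (1−α)∫(u')² ≥ (α−c)∫u². Any admissible α is ≤ 1 (rapidly oscillating u have ∫u²/∫(u')² → 0), and α = 1 would force 0 ≥ (1−c)∫u², impossible since c < 1; so 1−α > 0. By the sharp Poincaré inequality on H^1_0 of an interval of length L, ∫(u')² ≥ (π/L)²∫u² with equality for the first sine mode sin(π(x−x₀)/L) (x₀ the left endpoint), so the inequality holds for all u iff (1−α)(π/L)² ≥ α − c, i.e. α ≤ ((π/L)² + c)/((π/L)² + 1) = (1 + c(L/π)²)/(1 + (L/π)²). (Direct route, valid since c ≤ 0: Poincaré gives c∫u² ≥ c(L/π)²∫(u')², so a(u,u) ≥ (1 + c(L/π)²)∫(u')², while ||u||_{H^1}² ≤ (1 + (L/π)²)∫(u')²; dividing yields the same α.) With (π/L)² = 9*π^2/16 and c = -4, the largest admissible constant is α = ((π/L)² + c)/((π/L)² + 1).
Simplifying, α = (-64 + 9*π^2)/(16 + 9*π^2).
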